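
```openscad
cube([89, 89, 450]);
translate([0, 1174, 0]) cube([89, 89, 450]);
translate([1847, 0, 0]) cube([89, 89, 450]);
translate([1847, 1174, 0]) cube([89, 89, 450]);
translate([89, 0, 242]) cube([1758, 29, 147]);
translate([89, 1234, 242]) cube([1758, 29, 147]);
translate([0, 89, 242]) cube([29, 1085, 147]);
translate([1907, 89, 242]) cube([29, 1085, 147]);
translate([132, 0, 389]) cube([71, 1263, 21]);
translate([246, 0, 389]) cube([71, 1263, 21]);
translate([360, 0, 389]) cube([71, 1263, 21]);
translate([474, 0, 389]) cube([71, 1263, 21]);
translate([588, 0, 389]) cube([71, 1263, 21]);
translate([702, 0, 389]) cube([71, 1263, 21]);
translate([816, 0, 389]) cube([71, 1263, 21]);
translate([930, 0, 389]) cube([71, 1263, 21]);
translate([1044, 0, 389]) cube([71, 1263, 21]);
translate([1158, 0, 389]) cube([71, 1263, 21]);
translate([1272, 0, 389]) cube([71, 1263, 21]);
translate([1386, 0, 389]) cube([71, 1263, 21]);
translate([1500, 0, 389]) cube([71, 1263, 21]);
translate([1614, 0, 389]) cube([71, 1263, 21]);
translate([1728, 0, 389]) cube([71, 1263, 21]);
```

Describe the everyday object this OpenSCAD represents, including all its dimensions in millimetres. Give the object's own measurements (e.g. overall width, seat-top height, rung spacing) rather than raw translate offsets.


A bed frame 1936 mm long (x) by 1263 mm wide (y). Four 89×89 mm corner posts, 450 mm tall, at the corners of the footprint. Four rails of 29 mm thickness and 147 mm height run between adjacent posts with their undersides at z = 242 mm, their outer faces flush with the outside of the frame (the two x-running rails run between the posts' inner faces; the two y-running rails run between the posts' inner faces). 15 slats, each 71 mm wide (x) and 21 mm thick, lie across the top of the two x-running rails, running the full 1263 mm width of the frame in y; along x they sit between the end posts with a 43 mm gap after the −x posts and between neighbouring slats, leaving 48 mm before the +x posts.


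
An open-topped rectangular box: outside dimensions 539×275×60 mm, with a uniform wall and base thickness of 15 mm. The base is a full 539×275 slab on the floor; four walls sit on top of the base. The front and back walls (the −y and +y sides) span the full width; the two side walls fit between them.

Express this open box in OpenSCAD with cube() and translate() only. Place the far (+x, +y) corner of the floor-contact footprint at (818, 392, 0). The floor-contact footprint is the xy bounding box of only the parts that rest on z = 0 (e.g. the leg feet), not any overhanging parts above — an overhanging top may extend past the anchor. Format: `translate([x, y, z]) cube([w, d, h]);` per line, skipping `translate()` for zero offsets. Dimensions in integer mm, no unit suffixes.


translate([279, 117, 0]) cube([539, 275, 15]);
translate([279, 117, 15]) cube([539, 15, 45]);
translate([279, 377, 15]) cube([539, 15, 45]);
translate([279, 132, 15]) cube([15, 245, 45]);
translate([803, 132, 15]) cube([15, 245, 45]);


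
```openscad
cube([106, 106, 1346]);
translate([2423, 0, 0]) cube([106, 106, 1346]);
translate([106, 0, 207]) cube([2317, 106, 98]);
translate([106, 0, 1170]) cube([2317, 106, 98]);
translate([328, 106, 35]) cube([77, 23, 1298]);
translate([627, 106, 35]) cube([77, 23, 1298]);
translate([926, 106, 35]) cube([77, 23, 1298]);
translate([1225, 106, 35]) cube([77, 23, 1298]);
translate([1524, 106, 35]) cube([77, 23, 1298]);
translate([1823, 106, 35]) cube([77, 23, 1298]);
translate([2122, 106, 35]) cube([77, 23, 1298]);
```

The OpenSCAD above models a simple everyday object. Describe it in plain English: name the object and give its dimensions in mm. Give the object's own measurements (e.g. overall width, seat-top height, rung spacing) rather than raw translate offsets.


A fence section. Two 106×106 mm posts, 1346 mm tall, stand on the floor with a clear span of 2317 mm between their inner faces. Two horizontal rails of 106×98 mm section span the gap between the posts with their undersides at z = 207 mm and z = 1170 mm, flush with the posts' −y face. 7 pickets, each 77 mm wide, 23 mm thick and 1298 mm tall, are fixed to the +y face of the rails with their bottoms at z = 35 mm, spaced across the span with a 222 mm gap after the −x post and between neighbouring pickets, with 224 mm left before the +x post.


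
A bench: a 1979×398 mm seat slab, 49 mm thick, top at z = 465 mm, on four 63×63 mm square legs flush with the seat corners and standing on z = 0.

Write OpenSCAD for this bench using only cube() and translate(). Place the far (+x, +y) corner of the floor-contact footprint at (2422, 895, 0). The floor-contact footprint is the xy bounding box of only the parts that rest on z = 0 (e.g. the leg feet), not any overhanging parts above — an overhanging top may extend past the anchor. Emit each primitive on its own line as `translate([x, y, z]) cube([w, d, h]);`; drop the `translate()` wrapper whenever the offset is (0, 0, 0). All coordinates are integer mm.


translate([443, 497, 416]) cube([1979, 398, 49]);
translate([443, 497, 0]) cube([63, 63, 416]);
translate([443, 832, 0]) cube([63, 63, 416]);
translate([2359, 497, 0]) cube([63, 63, 416]);
translate([2359, 832, 0]) cube([63, 63, 416]);


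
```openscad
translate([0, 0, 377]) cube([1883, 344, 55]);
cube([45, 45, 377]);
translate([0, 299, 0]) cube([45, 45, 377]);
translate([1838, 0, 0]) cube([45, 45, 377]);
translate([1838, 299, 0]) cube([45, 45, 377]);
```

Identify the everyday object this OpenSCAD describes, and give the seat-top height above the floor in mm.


A bench. The seat-top height is 432 mm.

A long slab on four corner posts — a bench. The slab sits at z = 377 with thickness 55, so the top is 377 + 55 = 432 mm.


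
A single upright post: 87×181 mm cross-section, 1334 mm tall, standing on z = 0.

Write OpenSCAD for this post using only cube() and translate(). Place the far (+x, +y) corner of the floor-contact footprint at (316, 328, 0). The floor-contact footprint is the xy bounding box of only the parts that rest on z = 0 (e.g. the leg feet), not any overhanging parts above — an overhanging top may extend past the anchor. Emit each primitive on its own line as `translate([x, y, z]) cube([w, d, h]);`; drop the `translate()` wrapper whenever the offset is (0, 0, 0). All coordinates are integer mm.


translate([229, 147, 0]) cube([87, 181, 1334]);


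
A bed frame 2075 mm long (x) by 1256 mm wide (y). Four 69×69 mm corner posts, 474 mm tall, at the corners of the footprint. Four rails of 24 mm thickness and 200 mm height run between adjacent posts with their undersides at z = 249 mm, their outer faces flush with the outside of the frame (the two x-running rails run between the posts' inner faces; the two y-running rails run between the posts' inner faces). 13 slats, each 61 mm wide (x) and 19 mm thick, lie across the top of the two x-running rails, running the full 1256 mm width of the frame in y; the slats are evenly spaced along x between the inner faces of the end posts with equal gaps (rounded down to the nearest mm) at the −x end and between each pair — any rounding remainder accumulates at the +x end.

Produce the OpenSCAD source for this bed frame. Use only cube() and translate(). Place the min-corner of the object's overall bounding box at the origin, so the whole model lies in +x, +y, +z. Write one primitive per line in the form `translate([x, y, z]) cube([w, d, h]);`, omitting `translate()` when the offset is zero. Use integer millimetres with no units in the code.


cube([69, 69, 474]);
translate([0, 1187, 0]) cube([69, 69, 474]);
translate([2006, 0, 0]) cube([69, 69, 474]);
translate([2006, 1187, 0]) cube([69, 69, 474]);
translate([69, 0, 249]) cube([1937, 24, 200]);
translate([69, 1232, 249]) cube([1937, 24, 200]);
translate([0, 69, 249]) cube([24, 1118, 200]);
translate([2051, 69, 249]) cube([24, 1118, 200]);
translate([150, 0, 449]) cube([61, 1256, 19]);
translate([292, 0, 449]) cube([61, 1256, 19]);
translate([434, 0, 449]) cube([61, 1256, 19]);
translate([576, 0, 449]) cube([61, 1256, 19]);
translate([718, 0, 449]) cube([61, 1256, 19]);
translate([860, 0, 449]) cube([61, 1256, 19]);
translate([1002, 0, 449]) cube([61, 1256, 19]);
translate([1144, 0, 449]) cube([61, 1256, 19]);
translate([1286, 0, 449]) cube([61, 1256, 19]);
translate([1428, 0, 449]) cube([61, 1256, 19]);
translate([1570, 0, 449]) cube([61, 1256, 19]);
translate([1712, 0, 449]) cube([61, 1256, 19]);
translate([1854, 0, 449]) cube([61, 1256, 19]);


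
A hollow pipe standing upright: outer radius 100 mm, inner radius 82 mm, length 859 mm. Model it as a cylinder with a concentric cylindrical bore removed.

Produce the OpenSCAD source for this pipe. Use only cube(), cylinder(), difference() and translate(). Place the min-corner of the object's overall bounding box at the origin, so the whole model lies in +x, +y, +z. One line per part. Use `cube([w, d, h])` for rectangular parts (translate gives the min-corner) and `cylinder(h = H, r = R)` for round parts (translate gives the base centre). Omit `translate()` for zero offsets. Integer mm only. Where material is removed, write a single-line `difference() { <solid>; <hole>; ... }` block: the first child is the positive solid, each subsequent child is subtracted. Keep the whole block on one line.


difference() { translate([100, 100, 0]) cylinder(h = 859, r = 100); translate([100, 100, 0]) cylinder(h = 859, r = 82); }


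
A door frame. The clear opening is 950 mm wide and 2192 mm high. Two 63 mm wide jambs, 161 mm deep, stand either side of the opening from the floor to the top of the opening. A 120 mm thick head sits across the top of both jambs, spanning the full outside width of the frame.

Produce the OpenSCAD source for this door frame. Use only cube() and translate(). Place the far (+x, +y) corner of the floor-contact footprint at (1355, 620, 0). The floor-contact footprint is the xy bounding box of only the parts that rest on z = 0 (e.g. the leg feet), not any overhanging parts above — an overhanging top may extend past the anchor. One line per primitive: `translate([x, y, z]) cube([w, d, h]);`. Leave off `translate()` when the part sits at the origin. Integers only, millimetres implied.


translate([279, 459, 0]) cube([63, 161, 2192]);
translate([1292, 459, 0]) cube([63, 161, 2192]);
translate([279, 459, 2192]) cube([1076, 161, 120]);


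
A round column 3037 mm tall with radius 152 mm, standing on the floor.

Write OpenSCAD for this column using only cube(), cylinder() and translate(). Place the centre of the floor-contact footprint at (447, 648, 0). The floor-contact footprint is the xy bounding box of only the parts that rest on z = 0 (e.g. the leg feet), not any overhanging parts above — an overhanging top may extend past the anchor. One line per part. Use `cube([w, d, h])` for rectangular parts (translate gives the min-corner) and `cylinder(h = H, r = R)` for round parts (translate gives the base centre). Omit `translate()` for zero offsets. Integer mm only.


translate([447, 648, 0]) cylinder(h = 3037, r = 152);


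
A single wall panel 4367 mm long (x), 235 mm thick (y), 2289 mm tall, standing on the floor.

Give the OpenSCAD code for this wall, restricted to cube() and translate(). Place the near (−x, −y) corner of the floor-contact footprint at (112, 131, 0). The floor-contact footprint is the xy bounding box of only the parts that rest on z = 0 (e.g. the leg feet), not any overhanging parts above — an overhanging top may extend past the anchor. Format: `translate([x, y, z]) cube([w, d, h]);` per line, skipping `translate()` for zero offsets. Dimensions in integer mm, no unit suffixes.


translate([112, 131, 0]) cube([4367, 235, 2289]);


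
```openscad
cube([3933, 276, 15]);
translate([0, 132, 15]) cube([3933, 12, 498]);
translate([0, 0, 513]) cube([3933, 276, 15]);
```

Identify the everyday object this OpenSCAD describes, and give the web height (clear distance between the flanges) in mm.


An I-beam. The web height is 498 mm.

Two wide flanges with a thin centred web — an I-beam. Overall 528 mm minus two 15 mm flanges gives a web of 528 − 2·15 = 498 mm.


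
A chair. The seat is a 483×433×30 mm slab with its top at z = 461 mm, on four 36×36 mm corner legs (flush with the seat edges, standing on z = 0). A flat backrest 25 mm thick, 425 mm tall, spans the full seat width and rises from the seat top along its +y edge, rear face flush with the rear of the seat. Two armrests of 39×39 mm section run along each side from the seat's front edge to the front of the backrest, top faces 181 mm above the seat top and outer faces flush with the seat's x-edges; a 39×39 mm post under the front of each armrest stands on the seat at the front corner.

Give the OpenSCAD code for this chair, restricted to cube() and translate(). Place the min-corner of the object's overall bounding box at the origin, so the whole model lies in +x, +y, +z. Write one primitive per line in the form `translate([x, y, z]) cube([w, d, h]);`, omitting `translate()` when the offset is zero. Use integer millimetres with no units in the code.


translate([0, 0, 431]) cube([483, 433, 30]);
cube([36, 36, 431]);
translate([447, 0, 0]) cube([36, 36, 431]);
translate([0, 397, 0]) cube([36, 36, 431]);
translate([447, 397, 0]) cube([36, 36, 431]);
translate([0, 408, 461]) cube([483, 25, 425]);
translate([0, 0, 603]) cube([39, 408, 39]);
translate([444, 0, 603]) cube([39, 408, 39]);
translate([0, 0, 461]) cube([39, 39, 142]);
translate([444, 0, 461]) cube([39, 39, 142]);


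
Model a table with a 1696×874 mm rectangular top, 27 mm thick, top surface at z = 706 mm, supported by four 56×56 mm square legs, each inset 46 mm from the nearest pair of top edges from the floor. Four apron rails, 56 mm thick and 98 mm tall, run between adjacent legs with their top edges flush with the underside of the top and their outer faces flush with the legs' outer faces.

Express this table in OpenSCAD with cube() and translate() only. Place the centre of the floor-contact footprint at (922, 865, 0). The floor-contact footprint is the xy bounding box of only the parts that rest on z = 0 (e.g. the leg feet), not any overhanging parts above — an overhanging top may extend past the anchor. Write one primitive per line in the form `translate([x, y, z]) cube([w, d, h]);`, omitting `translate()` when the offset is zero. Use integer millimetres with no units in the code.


// leg_h = 706 - 27 = 679
// apron z = 679 - 98 = 581
translate([74, 428, 679]) cube([1696, 874, 27]);
translate([120, 474, 0]) cube([56, 56, 679]);
translate([1668, 474, 0]) cube([56, 56, 679]);
translate([120, 1200, 0]) cube([56, 56, 679]);
translate([1668, 1200, 0]) cube([56, 56, 679]);
translate([176, 474, 581]) cube([1492, 56, 98]);
translate([176, 1200, 581]) cube([1492, 56, 98]);
translate([120, 530, 581]) cube([56, 670, 98]);
translate([1668, 530, 581]) cube([56, 670, 98]);


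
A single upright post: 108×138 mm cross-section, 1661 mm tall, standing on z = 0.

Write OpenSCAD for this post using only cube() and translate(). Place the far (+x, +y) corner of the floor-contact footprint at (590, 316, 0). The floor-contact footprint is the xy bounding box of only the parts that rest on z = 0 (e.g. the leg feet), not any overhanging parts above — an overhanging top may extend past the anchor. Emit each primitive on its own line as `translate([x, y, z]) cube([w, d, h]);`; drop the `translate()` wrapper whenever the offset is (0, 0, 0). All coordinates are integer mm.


translate([482, 178, 0]) cube([108, 138, 1661]);


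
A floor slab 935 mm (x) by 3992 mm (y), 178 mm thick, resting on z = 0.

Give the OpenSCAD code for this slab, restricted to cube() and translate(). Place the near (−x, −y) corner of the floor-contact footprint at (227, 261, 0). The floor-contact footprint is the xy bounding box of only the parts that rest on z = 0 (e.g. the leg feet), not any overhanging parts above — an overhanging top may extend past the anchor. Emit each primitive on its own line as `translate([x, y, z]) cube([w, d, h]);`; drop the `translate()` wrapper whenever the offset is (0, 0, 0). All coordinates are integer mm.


translate([227, 261, 0]) cube([935, 3992, 178]);


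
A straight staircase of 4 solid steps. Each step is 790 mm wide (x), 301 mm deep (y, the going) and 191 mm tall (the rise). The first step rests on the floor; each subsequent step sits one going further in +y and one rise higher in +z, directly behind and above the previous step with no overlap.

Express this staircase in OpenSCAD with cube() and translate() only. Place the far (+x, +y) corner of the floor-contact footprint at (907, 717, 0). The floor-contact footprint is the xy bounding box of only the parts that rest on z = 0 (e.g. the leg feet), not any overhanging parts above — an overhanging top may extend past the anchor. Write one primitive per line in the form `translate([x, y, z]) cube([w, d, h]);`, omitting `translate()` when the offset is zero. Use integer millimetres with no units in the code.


translate([117, 416, 0]) cube([790, 301, 191]);
translate([117, 717, 191]) cube([790, 301, 191]);
translate([117, 1018, 382]) cube([790, 301, 191]);
translate([117, 1319, 573]) cube([790, 301, 191]);


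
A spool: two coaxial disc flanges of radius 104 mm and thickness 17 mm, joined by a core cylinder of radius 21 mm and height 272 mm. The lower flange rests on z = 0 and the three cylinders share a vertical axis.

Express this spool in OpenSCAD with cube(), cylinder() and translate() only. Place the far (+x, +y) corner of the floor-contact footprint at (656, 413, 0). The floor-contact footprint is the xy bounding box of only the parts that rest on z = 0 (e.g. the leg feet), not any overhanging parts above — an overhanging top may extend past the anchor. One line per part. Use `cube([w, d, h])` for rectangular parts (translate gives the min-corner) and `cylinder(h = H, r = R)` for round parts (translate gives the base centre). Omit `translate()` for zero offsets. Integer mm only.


translate([552, 309, 0]) cylinder(h = 17, r = 104);
translate([552, 309, 17]) cylinder(h = 272, r = 21);
translate([552, 309, 289]) cylinder(h = 17, r = 104);


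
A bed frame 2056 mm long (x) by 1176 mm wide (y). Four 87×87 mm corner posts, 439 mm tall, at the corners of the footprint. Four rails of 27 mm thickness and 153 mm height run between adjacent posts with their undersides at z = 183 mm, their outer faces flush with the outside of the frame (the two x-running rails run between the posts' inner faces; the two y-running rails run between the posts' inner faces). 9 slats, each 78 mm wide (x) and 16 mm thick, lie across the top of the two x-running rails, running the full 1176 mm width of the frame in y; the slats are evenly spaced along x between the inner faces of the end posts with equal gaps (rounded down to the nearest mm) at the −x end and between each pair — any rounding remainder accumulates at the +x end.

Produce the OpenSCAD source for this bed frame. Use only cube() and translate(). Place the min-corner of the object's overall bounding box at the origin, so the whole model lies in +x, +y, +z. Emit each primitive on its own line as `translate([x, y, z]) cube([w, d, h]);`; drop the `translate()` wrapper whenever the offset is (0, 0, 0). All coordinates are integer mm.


cube([87, 87, 439]);
translate([0, 1089, 0]) cube([87, 87, 439]);
translate([1969, 0, 0]) cube([87, 87, 439]);
translate([1969, 1089, 0]) cube([87, 87, 439]);
translate([87, 0, 183]) cube([1882, 27, 153]);
translate([87, 1149, 183]) cube([1882, 27, 153]);
translate([0, 87, 183]) cube([27, 1002, 153]);
translate([2029, 87, 183]) cube([27, 1002, 153]);
translate([205, 0, 336]) cube([78, 1176, 16]);
translate([401, 0, 336]) cube([78, 1176, 16]);
translate([597, 0, 336]) cube([78, 1176, 16]);
translate([793, 0, 336]) cube([78, 1176, 16]);
translate([989, 0, 336]) cube([78, 1176, 16]);
translate([1185, 0, 336]) cube([78, 1176, 16]);
translate([1381, 0, 336]) cube([78, 1176, 16]);
translate([1577, 0, 336]) cube([78, 1176, 16]);
translate([1773, 0, 336]) cube([78, 1176, 16]);


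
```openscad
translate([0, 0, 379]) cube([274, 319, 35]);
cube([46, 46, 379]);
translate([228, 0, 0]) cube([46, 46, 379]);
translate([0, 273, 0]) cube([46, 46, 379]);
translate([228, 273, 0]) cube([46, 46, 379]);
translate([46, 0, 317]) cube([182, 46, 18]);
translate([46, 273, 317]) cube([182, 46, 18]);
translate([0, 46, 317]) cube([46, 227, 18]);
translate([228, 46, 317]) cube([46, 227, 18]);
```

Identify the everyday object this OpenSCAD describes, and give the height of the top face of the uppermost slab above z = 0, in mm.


A stool. The seat height is 414 mm.

A 274×319×35 slab at z = 379 on four corner posts — a stool. The seat top is 379 + 35 = 414 mm.


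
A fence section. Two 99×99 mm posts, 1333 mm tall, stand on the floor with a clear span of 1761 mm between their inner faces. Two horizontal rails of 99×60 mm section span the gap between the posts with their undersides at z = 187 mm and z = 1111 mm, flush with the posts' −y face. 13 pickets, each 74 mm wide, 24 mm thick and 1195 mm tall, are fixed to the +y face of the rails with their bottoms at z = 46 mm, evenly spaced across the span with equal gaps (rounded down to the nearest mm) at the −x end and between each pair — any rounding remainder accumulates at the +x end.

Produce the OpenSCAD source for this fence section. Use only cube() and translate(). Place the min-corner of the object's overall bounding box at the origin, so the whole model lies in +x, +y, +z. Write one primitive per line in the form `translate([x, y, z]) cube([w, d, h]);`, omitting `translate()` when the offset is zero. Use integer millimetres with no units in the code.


cube([99, 99, 1333]);
translate([1860, 0, 0]) cube([99, 99, 1333]);
translate([99, 0, 187]) cube([1761, 99, 60]);
translate([99, 0, 1111]) cube([1761, 99, 60]);
translate([156, 99, 46]) cube([74, 24, 1195]);
translate([287, 99, 46]) cube([74, 24, 1195]);
translate([418, 99, 46]) cube([74, 24, 1195]);
translate([549, 99, 46]) cube([74, 24, 1195]);
translate([680, 99, 46]) cube([74, 24, 1195]);
translate([811, 99, 46]) cube([74, 24, 1195]);
translate([942, 99, 46]) cube([74, 24, 1195]);
translate([1073, 99, 46]) cube([74, 24, 1195]);
translate([1204, 99, 46]) cube([74, 24, 1195]);
translate([1335, 99, 46]) cube([74, 24, 1195]);
translate([1466, 99, 46]) cube([74, 24, 1195]);
translate([1597, 99, 46]) cube([74, 24, 1195]);
translate([1728, 99, 46]) cube([74, 24, 1195]);


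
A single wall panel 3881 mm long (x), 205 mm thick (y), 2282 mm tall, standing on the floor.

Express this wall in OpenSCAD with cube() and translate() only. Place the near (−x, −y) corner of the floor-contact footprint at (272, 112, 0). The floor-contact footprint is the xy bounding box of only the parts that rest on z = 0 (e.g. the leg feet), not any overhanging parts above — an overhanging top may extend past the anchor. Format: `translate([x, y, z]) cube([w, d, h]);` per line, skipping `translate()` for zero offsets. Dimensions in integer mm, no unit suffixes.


translate([272, 112, 0]) cube([3881, 205, 2282]);


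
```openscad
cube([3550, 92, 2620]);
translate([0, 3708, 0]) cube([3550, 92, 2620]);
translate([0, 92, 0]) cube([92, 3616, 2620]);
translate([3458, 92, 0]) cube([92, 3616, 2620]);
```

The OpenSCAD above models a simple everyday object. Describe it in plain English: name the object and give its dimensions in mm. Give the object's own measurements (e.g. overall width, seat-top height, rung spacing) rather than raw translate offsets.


The wall frame of a small rectangular building: four walls, each 2620 mm tall and 92 mm thick, enclosing a footprint 3550 mm (x) by 3800 mm (y) outside-to-outside, with no floor or roof. The front and back walls (the −y and +y sides) span the full width; the two side walls fit between them.


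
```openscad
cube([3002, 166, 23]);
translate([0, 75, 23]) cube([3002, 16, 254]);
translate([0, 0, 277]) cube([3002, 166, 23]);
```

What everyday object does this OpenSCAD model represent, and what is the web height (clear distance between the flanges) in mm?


An I-beam. The web height is 254 mm.

Two wide flanges with a thin centred web — an I-beam. Overall 300 mm minus two 23 mm flanges gives a web of 300 − 2·23 = 254 mm.


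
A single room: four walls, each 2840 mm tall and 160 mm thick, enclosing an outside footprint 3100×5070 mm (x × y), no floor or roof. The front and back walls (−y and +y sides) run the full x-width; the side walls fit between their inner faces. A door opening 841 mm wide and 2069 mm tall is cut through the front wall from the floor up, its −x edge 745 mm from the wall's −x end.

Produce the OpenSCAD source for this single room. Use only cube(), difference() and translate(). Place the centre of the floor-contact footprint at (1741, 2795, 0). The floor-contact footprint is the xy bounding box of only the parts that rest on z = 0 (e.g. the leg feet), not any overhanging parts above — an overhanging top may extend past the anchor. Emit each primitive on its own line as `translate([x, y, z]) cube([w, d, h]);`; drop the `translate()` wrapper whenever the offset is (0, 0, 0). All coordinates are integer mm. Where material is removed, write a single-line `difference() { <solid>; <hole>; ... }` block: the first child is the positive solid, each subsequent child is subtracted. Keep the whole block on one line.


difference() { translate([191, 260, 0]) cube([3100, 160, 2840]); translate([936, 260, 0]) cube([841, 160, 2069]); }
translate([191, 5170, 0]) cube([3100, 160, 2840]);
translate([191, 420, 0]) cube([160, 4750, 2840]);
translate([3131, 420, 0]) cube([160, 4750, 2840]);


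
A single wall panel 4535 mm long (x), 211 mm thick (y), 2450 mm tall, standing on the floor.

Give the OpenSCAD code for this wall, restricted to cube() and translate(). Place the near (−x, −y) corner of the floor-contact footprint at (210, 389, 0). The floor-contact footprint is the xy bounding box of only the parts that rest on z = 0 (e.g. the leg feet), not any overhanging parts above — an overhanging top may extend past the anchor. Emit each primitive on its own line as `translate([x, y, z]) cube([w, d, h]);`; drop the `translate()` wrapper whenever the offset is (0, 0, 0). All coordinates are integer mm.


translate([210, 389, 0]) cube([4535, 211, 2450]);


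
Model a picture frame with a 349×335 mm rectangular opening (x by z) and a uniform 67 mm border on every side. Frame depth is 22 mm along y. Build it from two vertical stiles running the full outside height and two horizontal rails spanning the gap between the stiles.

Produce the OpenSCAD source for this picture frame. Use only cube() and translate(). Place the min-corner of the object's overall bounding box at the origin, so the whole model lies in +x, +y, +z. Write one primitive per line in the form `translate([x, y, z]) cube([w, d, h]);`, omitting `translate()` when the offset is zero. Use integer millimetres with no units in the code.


cube([67, 22, 469]);
translate([416, 0, 0]) cube([67, 22, 469]);
translate([67, 0, 0]) cube([349, 22, 67]);
translate([67, 0, 402]) cube([349, 22, 67]);


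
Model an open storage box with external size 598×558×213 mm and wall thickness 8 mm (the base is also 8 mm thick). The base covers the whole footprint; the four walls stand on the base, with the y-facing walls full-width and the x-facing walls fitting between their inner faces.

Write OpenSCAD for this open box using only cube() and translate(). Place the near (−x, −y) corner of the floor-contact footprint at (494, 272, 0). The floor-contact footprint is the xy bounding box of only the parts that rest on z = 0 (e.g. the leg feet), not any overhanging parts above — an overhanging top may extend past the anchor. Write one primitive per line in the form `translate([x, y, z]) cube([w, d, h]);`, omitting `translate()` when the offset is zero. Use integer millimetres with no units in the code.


translate([494, 272, 0]) cube([598, 558, 8]);
translate([494, 272, 8]) cube([598, 8, 205]);
translate([494, 822, 8]) cube([598, 8, 205]);
translate([494, 280, 8]) cube([8, 542, 205]);
translate([1084, 280, 8]) cube([8, 542, 205]);


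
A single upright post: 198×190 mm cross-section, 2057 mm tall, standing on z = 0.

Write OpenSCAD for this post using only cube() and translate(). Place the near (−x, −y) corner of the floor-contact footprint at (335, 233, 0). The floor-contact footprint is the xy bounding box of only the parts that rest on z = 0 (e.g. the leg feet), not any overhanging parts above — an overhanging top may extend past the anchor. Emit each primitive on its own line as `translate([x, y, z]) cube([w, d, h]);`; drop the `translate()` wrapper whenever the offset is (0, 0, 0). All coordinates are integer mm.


translate([335, 233, 0]) cube([198, 190, 2057]);


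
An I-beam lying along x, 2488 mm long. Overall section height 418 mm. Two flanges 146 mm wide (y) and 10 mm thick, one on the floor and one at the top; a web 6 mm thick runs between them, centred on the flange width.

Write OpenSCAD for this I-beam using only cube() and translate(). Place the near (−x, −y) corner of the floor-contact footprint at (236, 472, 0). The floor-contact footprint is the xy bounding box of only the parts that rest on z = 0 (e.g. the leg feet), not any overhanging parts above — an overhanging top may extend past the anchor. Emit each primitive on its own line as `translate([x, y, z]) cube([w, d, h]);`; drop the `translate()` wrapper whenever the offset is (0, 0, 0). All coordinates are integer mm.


translate([236, 472, 0]) cube([2488, 146, 10]);
translate([236, 542, 10]) cube([2488, 6, 398]);
translate([236, 472, 408]) cube([2488, 146, 10]);


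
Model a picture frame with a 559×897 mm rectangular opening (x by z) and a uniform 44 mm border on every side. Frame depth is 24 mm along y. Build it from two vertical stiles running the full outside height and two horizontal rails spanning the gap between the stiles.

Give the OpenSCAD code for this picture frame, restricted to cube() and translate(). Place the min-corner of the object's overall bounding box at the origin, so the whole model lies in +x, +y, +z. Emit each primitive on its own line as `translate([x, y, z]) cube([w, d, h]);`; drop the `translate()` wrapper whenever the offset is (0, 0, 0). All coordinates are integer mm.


cube([44, 24, 985]);
translate([603, 0, 0]) cube([44, 24, 985]);
translate([44, 0, 0]) cube([559, 24, 44]);
translate([44, 0, 941]) cube([559, 24, 44]);


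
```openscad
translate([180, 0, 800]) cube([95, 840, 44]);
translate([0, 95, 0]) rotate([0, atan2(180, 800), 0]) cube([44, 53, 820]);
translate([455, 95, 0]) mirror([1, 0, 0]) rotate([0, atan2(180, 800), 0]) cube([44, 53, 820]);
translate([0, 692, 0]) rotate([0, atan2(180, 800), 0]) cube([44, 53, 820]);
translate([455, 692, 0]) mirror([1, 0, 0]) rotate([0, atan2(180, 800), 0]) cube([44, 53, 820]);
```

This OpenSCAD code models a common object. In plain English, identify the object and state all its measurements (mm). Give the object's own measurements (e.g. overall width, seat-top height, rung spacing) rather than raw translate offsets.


A sawhorse. A 95×840×44 mm beam (x, y, z) sits on two A-frame leg pairs. Each pair is two raked legs of 44×53 mm section (53 mm along y) splaying symmetrically in x. Each leg rises 800 mm vertically over 180 mm of horizontal reach and is 820 mm long along its own axis. Every leg's outer bottom edge rests on the floor and its outer top edge meets a bottom edge of the beam — the left legs (tilting toward +x) meet the beam's −x bottom edge, the right legs (their mirror images, tilting toward −x) meet its +x bottom edge — so the leg tops tuck under the beam, the beam's underside is 800 mm above the floor, and the feet are 455 mm apart outside-to-outside with the beam centred between them. The two leg pairs are set in 95 mm from either end of the beam.


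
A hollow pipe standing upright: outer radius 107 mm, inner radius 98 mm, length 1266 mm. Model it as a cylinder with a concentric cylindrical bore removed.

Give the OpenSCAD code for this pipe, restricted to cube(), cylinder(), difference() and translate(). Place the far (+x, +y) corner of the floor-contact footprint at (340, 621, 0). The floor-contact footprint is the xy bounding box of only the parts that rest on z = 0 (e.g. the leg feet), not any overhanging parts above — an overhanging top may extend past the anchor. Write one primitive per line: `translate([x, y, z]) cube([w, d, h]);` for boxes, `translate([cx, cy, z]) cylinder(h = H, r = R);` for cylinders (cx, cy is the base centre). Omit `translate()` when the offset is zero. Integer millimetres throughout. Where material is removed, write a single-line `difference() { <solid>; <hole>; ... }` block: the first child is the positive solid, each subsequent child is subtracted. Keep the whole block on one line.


difference() { translate([233, 514, 0]) cylinder(h = 1266, r = 107); translate([233, 514, 0]) cylinder(h = 1266, r = 98); }


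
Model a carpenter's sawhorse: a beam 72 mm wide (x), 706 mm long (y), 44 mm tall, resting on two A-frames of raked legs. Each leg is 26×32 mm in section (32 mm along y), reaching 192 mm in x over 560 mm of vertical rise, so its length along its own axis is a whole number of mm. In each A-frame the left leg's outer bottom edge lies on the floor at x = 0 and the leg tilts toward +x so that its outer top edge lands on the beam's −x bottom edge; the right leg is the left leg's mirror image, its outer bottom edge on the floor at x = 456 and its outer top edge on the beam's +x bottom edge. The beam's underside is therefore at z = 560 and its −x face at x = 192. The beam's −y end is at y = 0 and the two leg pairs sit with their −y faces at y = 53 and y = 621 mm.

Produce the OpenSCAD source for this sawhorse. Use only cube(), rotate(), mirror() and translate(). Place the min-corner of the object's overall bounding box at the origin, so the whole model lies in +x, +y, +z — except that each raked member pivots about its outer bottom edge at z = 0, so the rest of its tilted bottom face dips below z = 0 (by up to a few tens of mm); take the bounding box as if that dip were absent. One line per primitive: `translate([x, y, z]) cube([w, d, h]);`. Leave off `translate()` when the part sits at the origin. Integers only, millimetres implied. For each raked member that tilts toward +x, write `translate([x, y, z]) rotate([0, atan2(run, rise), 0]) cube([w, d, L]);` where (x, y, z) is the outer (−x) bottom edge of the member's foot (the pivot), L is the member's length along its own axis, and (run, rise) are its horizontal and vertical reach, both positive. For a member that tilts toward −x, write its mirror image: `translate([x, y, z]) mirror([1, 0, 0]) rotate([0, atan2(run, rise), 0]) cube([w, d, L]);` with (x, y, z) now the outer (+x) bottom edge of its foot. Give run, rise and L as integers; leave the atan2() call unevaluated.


translate([192, 0, 560]) cube([72, 706, 44]);
translate([0, 53, 0]) rotate([0, atan2(192, 560), 0]) cube([26, 32, 592]);
translate([456, 53, 0]) mirror([1, 0, 0]) rotate([0, atan2(192, 560), 0]) cube([26, 32, 592]);
translate([0, 621, 0]) rotate([0, atan2(192, 560), 0]) cube([26, 32, 592]);
translate([456, 621, 0]) mirror([1, 0, 0]) rotate([0, atan2(192, 560), 0]) cube([26, 32, 592]);


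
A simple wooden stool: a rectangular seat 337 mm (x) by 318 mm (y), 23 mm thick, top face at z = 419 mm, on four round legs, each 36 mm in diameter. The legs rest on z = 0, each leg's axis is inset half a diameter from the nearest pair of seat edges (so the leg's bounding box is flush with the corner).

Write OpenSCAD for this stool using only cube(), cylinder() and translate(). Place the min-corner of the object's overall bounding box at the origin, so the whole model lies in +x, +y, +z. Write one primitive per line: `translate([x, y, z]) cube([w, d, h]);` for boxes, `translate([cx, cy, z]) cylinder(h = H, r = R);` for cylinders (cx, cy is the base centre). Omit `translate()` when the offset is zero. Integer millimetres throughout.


translate([0, 0, 396]) cube([337, 318, 23]);
translate([18, 18, 0]) cylinder(h = 396, r = 18);
translate([319, 18, 0]) cylinder(h = 396, r = 18);
translate([18, 300, 0]) cylinder(h = 396, r = 18);
translate([319, 300, 0]) cylinder(h = 396, r = 18);


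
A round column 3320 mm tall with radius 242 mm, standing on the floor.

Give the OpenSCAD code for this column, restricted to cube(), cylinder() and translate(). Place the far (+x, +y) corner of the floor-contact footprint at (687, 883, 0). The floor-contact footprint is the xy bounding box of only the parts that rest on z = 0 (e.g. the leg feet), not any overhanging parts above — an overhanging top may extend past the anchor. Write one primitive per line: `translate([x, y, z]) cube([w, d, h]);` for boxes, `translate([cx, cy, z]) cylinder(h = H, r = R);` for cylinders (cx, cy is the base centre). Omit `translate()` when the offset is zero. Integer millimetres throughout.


translate([445, 641, 0]) cylinder(h = 3320, r = 242);


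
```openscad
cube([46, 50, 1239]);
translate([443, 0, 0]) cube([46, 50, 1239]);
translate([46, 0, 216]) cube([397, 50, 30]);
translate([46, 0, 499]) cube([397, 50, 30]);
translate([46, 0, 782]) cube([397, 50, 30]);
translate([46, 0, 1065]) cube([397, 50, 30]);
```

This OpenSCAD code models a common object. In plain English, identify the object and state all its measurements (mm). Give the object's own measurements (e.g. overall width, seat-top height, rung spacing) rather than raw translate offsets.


A straight ladder. Two 46×50 mm vertical rails, 1239 mm tall, stand 489 mm apart (outside-to-outside) with their front faces coplanar on the −y side. 4 rungs, each 50 mm deep and 30 mm tall, span between the inner faces of the rails, front faces flush with the rails. The lowest rung's underside is at z = 216 mm and rungs are spaced 283 mm apart (underside to underside).


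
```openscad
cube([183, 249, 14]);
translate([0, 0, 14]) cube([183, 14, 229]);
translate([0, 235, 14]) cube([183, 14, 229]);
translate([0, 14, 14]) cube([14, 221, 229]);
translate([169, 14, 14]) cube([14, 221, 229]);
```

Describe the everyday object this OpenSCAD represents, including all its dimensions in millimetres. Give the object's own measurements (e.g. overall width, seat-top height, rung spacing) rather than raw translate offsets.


An open-topped rectangular box: outside dimensions 183×249×243 mm, with a uniform wall and base thickness of 14 mm. The base is a full 183×249 slab on the floor; four walls sit on top of the base. The front and back walls (the −y and +y sides) span the full width; the two side walls fit between them.


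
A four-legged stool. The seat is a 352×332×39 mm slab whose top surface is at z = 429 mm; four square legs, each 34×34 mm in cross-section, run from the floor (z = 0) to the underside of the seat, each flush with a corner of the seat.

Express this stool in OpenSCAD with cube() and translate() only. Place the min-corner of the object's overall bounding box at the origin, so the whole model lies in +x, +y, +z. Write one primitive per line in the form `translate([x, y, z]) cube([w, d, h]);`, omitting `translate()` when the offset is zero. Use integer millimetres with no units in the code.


translate([0, 0, 390]) cube([352, 332, 39]);
cube([34, 34, 390]);
translate([318, 0, 0]) cube([34, 34, 390]);
translate([0, 298, 0]) cube([34, 34, 390]);
translate([318, 298, 0]) cube([34, 34, 390]);


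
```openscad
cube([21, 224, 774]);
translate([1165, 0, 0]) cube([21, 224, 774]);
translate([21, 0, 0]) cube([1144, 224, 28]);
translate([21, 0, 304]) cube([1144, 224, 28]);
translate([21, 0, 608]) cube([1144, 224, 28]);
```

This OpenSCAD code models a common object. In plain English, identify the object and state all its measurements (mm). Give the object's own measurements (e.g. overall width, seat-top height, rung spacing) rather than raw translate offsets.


An open bookshelf. Two side panels, each 21 mm thick, 224 mm deep and 774 mm tall, stand 1186 mm apart (outside-to-outside). Between them sit 3 shelves, each 28 mm thick and 224 mm deep, spanning the full gap between the sides. The bottom shelf rests on the floor (its underside at z = 0) and the clear gap between one shelf's top and the next shelf's underside is 276 mm.
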